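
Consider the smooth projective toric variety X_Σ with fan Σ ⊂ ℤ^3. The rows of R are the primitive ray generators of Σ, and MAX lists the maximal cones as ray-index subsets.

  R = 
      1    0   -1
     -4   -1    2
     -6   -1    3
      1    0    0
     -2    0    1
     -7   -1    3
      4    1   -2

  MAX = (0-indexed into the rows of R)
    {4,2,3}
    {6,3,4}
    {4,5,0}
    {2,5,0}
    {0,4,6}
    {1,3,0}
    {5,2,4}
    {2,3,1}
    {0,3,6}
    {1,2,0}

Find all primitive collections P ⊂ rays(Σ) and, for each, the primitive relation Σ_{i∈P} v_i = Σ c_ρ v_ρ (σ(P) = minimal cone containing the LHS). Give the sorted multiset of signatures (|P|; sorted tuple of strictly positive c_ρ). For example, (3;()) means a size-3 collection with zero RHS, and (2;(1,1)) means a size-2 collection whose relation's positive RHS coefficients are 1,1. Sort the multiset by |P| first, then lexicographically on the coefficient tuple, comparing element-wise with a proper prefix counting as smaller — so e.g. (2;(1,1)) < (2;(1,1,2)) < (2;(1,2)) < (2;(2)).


Primitive collections (9):

  P={1,6}:  v_{1} + v_{6} = 0 — sig = (2;())
  P={1,4}:  v_{1} + v_{4} = v_{2} — sig = (2;(1))
  P={2,6}:  v_{2} + v_{6} = v_{4} — sig = (2;(1))
  P={3,5}:  v_{3} + v_{5} = v_{2} — sig = (2;(1))
  P={1,5}:  v_{1} + v_{5} = v_{0} + 2·v_{2} — sig = (2;(1,2))
  P={5,6}:  v_{5} + v_{6} = v_{0} + 2·v_{4} — sig = (2;(1,2))
  P={0,3,4}:  v_{0} + v_{3} + v_{4} = 0 — sig = (3;())
  P={0,2,3}:  v_{0} + v_{2} + v_{3} = v_{1} — sig = (3;(1))
  P={0,2,4}:  v_{0} + v_{2} + v_{4} = v_{5} — sig = (3;(1))

Hence PRS(X_Σ) =
[(2;()), (2;(1)), (2;(1)), (2;(1)), (2;(1,2)), (2;(1,2)), (3;()), (3;(1)), (3;(1))]


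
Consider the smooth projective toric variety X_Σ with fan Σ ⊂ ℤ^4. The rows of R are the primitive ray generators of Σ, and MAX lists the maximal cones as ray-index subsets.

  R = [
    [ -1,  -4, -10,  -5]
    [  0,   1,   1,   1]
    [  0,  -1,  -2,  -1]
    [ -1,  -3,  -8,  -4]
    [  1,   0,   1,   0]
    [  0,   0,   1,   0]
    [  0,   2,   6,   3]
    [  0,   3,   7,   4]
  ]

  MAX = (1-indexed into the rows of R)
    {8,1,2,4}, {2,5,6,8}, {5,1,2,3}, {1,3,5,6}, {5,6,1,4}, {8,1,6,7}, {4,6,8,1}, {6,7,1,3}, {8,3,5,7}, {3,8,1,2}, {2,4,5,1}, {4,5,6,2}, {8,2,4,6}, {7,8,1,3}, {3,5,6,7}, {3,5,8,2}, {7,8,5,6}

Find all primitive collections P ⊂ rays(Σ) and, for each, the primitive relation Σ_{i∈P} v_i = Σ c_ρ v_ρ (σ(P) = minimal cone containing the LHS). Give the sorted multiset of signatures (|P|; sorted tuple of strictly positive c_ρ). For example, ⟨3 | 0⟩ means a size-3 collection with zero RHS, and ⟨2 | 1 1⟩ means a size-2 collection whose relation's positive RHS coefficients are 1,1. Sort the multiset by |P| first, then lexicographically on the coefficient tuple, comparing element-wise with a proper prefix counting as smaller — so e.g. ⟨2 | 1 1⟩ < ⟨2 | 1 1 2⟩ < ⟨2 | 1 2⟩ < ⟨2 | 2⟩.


Δ(Σ) — 8 vertices, 9 min non-faces:

  • {2,7}:  v_{2} + v_{7} = v_{8}  so sig = ⟨2 | 1⟩
  • {3,4}:  v_{3} + v_{4} = v_{1}  so sig = ⟨2 | 1⟩
  • {4,7}:  v_{4} + v_{7} = v_{1} + v_{6} + v_{8}  so sig = ⟨2 | 1 1 1⟩
  • {2,3,6}:  v_{2} + v_{3} + v_{6} = 0  so sig = ⟨3 | 0⟩
  • {4,5,8}:  v_{4} + v_{5} + v_{8} = 0  so sig = ⟨3 | 0⟩
  • {1,2,6}:  v_{1} + v_{2} + v_{6} = v_{4}  so sig = ⟨3 | 1⟩
  • {1,5,8}:  v_{1} + v_{5} + v_{8} = v_{3}  so sig = ⟨3 | 1⟩
  • {3,6,8}:  v_{3} + v_{6} + v_{8} = v_{7}  so sig = ⟨3 | 1⟩
  • {1,5,7}:  v_{1} + v_{5} + v_{7} = 2·v_{3} + v_{6}  so sig = ⟨3 | 1 2⟩

so the primitive-relation signature multiset is
{ ⟨2 | 1⟩ ×2,  ⟨2 | 1 1 1⟩,  ⟨3 | 0⟩ ×2,  ⟨3 | 1⟩ ×3,  ⟨3 | 1 2⟩ }


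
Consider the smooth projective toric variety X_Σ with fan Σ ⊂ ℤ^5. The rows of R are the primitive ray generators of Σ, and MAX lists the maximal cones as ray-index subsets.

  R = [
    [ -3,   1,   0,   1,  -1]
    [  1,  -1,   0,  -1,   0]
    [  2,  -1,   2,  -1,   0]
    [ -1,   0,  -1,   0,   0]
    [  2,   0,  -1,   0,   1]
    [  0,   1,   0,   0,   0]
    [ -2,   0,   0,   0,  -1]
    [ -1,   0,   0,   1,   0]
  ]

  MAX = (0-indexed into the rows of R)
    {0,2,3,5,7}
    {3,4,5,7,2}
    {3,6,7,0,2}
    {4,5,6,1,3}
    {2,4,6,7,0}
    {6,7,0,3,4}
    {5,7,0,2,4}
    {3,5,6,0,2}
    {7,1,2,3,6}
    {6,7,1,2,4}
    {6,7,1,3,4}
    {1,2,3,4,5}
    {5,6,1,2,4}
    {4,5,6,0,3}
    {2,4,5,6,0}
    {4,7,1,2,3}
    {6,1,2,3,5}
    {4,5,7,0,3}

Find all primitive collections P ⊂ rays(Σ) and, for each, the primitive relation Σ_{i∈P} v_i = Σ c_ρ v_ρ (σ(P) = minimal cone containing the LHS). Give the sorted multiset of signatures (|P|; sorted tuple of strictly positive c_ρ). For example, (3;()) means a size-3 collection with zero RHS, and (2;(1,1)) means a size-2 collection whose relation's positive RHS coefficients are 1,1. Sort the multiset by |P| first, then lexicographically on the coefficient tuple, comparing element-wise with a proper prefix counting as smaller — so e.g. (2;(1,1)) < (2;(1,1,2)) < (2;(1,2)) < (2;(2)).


Σ has 5 primitive collections:

  P = {0,1}:  v_{0} + v_{1} = v_{6} — sig = (2;(1))
  P = {1,5,7}:  v_{1} + v_{5} + v_{7} = 0 — sig = (3;())
  P = {5,6,7}:  v_{5} + v_{6} + v_{7} = v_{0} — sig = (3;(1))
  P = {0,2,3,4}:  v_{0} + v_{2} + v_{3} + v_{4} = 0 — sig = (4;())
  P = {2,3,4,6}:  v_{2} + v_{3} + v_{4} + v_{6} = v_{1} — sig = (4;(1))

Hence PRS(X_Σ) =
    |P|=2: 1 collection, coeffs (1)
    |P|=3: 2 collections, coeffs (), (1)
    |P|=4: 2 collections, coeffs (), (1)


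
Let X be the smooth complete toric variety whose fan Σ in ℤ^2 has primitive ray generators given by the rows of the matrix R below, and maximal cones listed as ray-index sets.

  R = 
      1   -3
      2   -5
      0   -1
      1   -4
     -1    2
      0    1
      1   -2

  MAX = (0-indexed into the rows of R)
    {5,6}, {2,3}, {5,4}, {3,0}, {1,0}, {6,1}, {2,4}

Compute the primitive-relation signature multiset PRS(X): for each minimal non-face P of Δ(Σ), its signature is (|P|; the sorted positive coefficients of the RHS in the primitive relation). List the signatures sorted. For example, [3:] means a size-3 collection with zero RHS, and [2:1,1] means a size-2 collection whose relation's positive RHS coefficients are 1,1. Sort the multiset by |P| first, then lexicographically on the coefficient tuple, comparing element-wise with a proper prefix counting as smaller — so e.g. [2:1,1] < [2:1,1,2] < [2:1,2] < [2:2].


14 minimal non-faces of Δ(Σ) (on 7 rays):

  {2,5}:  v_{2} + v_{5} = 0  ⟹  sig = [2:]
  {4,6}:  v_{4} + v_{6} = 0  ⟹  sig = [2:]
  {0,2}:  v_{0} + v_{2} = v_{3}  ⟹  sig = [2:1]
  {0,4}:  v_{0} + v_{4} = v_{2}  ⟹  sig = [2:1]
  {0,5}:  v_{0} + v_{5} = v_{6}  ⟹  sig = [2:1]
  {0,6}:  v_{0} + v_{6} = v_{1}  ⟹  sig = [2:1]
  {1,4}:  v_{1} + v_{4} = v_{0}  ⟹  sig = [2:1]
  {2,6}:  v_{2} + v_{6} = v_{0}  ⟹  sig = [2:1]
  {3,5}:  v_{3} + v_{5} = v_{0}  ⟹  sig = [2:1]
  {1,2}:  v_{1} + v_{2} = 2·v_{0}  ⟹  sig = [2:2]
  {1,5}:  v_{1} + v_{5} = 2·v_{6}  ⟹  sig = [2:2]
  {3,4}:  v_{3} + v_{4} = 2·v_{2}  ⟹  sig = [2:2]
  {3,6}:  v_{3} + v_{6} = 2·v_{0}  ⟹  sig = [2:2]
  {1,3}:  v_{1} + v_{3} = 3·v_{0}  ⟹  sig = [2:3]

Signatures (|P|; sorted positive RHS coefficients), sorted:
    |P|=2: 14 collections, coeffs (), (), (1), (1), (1), (1), (1), (1), (1), (2), (2), (2), (2), (3)


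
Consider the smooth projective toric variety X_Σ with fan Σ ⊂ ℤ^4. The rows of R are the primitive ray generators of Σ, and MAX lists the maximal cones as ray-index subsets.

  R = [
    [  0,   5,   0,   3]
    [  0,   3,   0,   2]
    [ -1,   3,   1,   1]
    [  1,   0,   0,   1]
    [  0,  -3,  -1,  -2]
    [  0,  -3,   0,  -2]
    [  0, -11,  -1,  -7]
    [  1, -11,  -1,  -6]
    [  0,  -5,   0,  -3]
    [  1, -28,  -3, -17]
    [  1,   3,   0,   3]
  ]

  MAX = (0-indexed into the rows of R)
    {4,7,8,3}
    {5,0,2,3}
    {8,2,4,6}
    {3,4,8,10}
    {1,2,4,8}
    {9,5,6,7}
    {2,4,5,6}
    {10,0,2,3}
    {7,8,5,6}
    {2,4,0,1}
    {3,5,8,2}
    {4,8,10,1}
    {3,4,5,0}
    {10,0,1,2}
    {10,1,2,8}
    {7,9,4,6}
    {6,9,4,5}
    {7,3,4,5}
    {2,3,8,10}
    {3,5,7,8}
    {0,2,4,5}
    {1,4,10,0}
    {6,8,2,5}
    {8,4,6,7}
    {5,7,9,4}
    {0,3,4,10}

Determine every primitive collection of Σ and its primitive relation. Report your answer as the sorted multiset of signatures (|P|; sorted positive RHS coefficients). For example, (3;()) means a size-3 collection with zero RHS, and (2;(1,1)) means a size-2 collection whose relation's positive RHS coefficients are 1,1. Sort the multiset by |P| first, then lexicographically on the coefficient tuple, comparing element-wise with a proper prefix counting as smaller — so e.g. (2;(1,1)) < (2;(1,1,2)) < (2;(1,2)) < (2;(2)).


Δ(Σ) — 11 vertices, 22 min non-faces:

  P={0,8}:  v_{0} + v_{8} = 0 — sig = (2;())
  P={1,5}:  v_{1} + v_{5} = 0 — sig = (2;())
  P={1,3}:  v_{1} + v_{3} = v_{10} — sig = (2;(1))
  P={3,6}:  v_{3} + v_{6} = v_{7} — sig = (2;(1))
  P={5,10}:  v_{5} + v_{10} = v_{3} — sig = (2;(1))
  P={0,6}:  v_{0} + v_{6} = v_{4} + v_{5} — sig = (2;(1,1))
  P={1,6}:  v_{1} + v_{6} = v_{4} + v_{8} — sig = (2;(1,1))
  P={2,7}:  v_{2} + v_{7} = v_{5} + v_{8} — sig = (2;(1,1))
  P={0,7}:  v_{0} + v_{7} = v_{3} + v_{4} + v_{5} — sig = (2;(1,1,1))
  P={1,7}:  v_{1} + v_{7} = v_{3} + v_{4} + v_{8} — sig = (2;(1,1,1))
  P={1,9}:  v_{1} + v_{9} = v_{4} + v_{6} + v_{7} — sig = (2;(1,1,1))
  P={6,10}:  v_{6} + v_{10} = v_{3} + v_{4} + v_{8} — sig = (2;(1,1,1))
  P={3,9}:  v_{3} + v_{9} = v_{4} + v_{5} + 2·v_{7} — sig = (2;(1,1,2))
  P={7,10}:  v_{7} + v_{10} = 2·v_{3} + v_{4} + v_{8} — sig = (2;(1,1,2))
  P={2,9}:  v_{2} + v_{9} = v_{5} + 2·v_{6} — sig = (2;(1,2))
  P={8,9}:  v_{8} + v_{9} = 2·v_{6} + v_{7} — sig = (2;(1,2))
  P={9,10}:  v_{9} + v_{10} = v_{4} + 2·v_{7} — sig = (2;(1,2))
  P={0,9}:  v_{0} + v_{9} = 2·v_{4} + 2·v_{5} + v_{7} — sig = (2;(1,2,2))
  P={2,3,4}:  v_{2} + v_{3} + v_{4} = 0 — sig = (3;())
  P={2,4,10}:  v_{2} + v_{4} + v_{10} = v_{1} — sig = (3;(1))
  P={4,5,8}:  v_{4} + v_{5} + v_{8} = v_{6} — sig = (3;(1))
  P={4,5,6,7}:  v_{4} + v_{5} + v_{6} + v_{7} = v_{9} — sig = (4;(1))

so the primitive-relation signature multiset is
{ (2;()) ×2,  (2;(1)) ×3,  (2;(1,1)) ×3,  (2;(1,1,1)) ×4,  (2;(1,1,2)) ×2,  (2;(1,2)) ×3,  (2;(1,2,2)),  (3;()),  (3;(1)) ×2,  (4;(1)) }


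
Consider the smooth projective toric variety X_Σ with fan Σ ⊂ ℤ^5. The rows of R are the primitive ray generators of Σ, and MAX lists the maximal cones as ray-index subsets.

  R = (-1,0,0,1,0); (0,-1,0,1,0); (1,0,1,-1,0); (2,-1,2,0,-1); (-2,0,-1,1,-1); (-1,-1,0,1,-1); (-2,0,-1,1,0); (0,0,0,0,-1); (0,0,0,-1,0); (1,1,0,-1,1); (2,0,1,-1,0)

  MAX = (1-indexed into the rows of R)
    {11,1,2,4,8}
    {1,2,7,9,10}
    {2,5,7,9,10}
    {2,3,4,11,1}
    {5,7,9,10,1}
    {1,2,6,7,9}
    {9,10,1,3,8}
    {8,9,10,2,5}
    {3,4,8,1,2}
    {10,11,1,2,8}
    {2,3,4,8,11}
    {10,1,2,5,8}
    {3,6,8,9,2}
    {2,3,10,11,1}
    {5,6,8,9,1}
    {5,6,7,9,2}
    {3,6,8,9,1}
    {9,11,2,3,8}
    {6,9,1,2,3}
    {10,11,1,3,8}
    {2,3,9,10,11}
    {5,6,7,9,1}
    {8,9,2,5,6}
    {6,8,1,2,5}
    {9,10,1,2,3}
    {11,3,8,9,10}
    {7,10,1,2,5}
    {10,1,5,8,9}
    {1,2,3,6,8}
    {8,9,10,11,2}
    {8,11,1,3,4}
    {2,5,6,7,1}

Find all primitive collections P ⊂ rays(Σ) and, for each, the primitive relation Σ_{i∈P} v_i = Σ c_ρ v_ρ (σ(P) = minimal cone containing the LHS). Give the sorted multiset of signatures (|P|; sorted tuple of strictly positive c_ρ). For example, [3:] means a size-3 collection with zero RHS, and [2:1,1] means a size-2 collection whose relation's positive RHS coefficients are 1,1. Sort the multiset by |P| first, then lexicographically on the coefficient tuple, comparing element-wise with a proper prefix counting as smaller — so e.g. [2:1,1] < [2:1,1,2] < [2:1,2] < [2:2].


17 minimal non-faces of Δ(Σ) (on 11 rays):

  P={6,10}:  v_{6} + v_{10} = 0 — sig = [2:]
  P={7,11}:  v_{7} + v_{11} = 0 — sig = [2:]
  P={5,11}:  v_{5} + v_{11} = v_{8} — sig = [2:1]
  P={7,8}:  v_{7} + v_{8} = v_{5} — sig = [2:1]
  P={3,7}:  v_{3} + v_{7} = v_{1} + v_{9} — sig = [2:1,1]
  P={3,5}:  v_{3} + v_{5} = v_{1} + v_{8} + v_{9} — sig = [2:1,1,1]
  P={6,11}:  v_{6} + v_{11} = v_{2} + v_{3} + v_{8} — sig = [2:1,1,1]
  P={4,7}:  v_{4} + v_{7} = v_{1} + v_{2} + v_{3} + v_{8} — sig = [2:1,1,1,1]
  P={4,5}:  v_{4} + v_{5} = v_{1} + v_{2} + v_{3} + 2·v_{8} — sig = [2:1,1,1,2]
  P={4,9}:  v_{4} + v_{9} = v_{2} + 2·v_{3} + v_{8} — sig = [2:1,1,2]
  P={4,10}:  v_{4} + v_{10} = v_{1} + 2·v_{11} — sig = [2:1,2]
  P={4,6}:  v_{4} + v_{6} = v_{1} + 2·v_{2} + 2·v_{3} + 2·v_{8} — sig = [2:1,2,2,2]
  P={1,9,11}:  v_{1} + v_{9} + v_{11} = v_{3} — sig = [3:1]
  P={1,2,8,9}:  v_{1} + v_{2} + v_{8} + v_{9} = v_{6} — sig = [4:1]
  P={2,3,8,10}:  v_{2} + v_{3} + v_{8} + v_{10} = v_{11} — sig = [4:1]
  P={1,2,5,9}:  v_{1} + v_{2} + v_{5} + v_{9} = v_{6} + v_{7} — sig = [4:1,1]
  P={1,2,3,8,11}:  v_{1} + v_{2} + v_{3} + v_{8} + v_{11} = v_{4} — sig = [5:1]

so the primitive-relation signature multiset is
{ [2:] ×2,  [2:1] ×2,  [2:1,1],  [2:1,1,1] ×2,  [2:1,1,1,1],  [2:1,1,1,2],  [2:1,1,2],  [2:1,2],  [2:1,2,2,2],  [3:1],  [4:1] ×2,  [4:1,1],  [5:1] }


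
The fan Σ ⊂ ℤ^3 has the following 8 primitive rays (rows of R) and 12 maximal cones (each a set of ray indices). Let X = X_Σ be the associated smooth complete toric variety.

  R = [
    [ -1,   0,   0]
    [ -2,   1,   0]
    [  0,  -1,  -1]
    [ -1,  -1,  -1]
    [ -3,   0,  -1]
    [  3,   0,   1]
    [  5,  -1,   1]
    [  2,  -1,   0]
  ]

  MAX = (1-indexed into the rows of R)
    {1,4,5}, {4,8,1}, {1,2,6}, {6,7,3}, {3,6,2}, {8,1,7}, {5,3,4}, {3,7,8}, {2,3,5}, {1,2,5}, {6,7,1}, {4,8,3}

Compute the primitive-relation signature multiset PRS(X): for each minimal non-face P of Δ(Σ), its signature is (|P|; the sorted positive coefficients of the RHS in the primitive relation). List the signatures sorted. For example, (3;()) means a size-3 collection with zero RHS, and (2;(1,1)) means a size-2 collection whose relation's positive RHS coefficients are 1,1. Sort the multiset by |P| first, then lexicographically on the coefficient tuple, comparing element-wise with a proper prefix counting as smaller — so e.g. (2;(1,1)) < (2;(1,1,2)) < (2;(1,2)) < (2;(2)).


|primitive collections| = 10. Relations:

  {2,8}:  v_{2} + v_{8} = 0 ; sig = (2;())
  {5,6}:  v_{5} + v_{6} = 0 ; sig = (2;())
  {1,3}:  v_{1} + v_{3} = v_{4} ; sig = (2;(1))
  {2,4}:  v_{2} + v_{4} = v_{5} ; sig = (2;(1))
  {2,7}:  v_{2} + v_{7} = v_{6} ; sig = (2;(1))
  {4,6}:  v_{4} + v_{6} = v_{8} ; sig = (2;(1))
  {5,7}:  v_{5} + v_{7} = v_{8} ; sig = (2;(1))
  {5,8}:  v_{5} + v_{8} = v_{4} ; sig = (2;(1))
  {6,8}:  v_{6} + v_{8} = v_{7} ; sig = (2;(1))
  {4,7}:  v_{4} + v_{7} = 2·v_{8} ; sig = (2;(2))

Signatures (|P|; sorted positive RHS coefficients), sorted:
[(2;()), (2;()), (2;(1)), (2;(1)), (2;(1)), (2;(1)), (2;(1)), (2;(1)), (2;(1)), (2;(2))]


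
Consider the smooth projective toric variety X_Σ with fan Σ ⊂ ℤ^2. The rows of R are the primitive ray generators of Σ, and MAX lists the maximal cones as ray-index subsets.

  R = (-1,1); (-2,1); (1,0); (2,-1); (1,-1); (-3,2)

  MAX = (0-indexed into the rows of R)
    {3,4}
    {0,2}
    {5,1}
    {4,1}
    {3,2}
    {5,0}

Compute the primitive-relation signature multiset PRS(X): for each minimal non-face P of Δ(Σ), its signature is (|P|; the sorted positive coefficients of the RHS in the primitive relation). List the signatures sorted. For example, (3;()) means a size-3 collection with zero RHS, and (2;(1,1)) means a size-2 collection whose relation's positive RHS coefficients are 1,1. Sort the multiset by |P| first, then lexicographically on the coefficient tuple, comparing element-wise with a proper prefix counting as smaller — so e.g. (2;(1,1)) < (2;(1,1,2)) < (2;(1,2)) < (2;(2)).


Δ(Σ) — 6 vertices, 9 min non-faces:

  P={0,4}:  v_{0} + v_{4} = 0  so sig = (2;())
  P={1,3}:  v_{1} + v_{3} = 0  so sig = (2;())
  P={0,1}:  v_{0} + v_{1} = v_{5}  so sig = (2;(1))
  P={0,3}:  v_{0} + v_{3} = v_{2}  so sig = (2;(1))
  P={1,2}:  v_{1} + v_{2} = v_{0}  so sig = (2;(1))
  P={2,4}:  v_{2} + v_{4} = v_{3}  so sig = (2;(1))
  P={3,5}:  v_{3} + v_{5} = v_{0}  so sig = (2;(1))
  P={4,5}:  v_{4} + v_{5} = v_{1}  so sig = (2;(1))
  P={2,5}:  v_{2} + v_{5} = 2·v_{0}  so sig = (2;(2))

Signatures (|P|; sorted positive RHS coefficients), sorted:
{ (2;()) ×2,  (2;(1)) ×6,  (2;(2)) }


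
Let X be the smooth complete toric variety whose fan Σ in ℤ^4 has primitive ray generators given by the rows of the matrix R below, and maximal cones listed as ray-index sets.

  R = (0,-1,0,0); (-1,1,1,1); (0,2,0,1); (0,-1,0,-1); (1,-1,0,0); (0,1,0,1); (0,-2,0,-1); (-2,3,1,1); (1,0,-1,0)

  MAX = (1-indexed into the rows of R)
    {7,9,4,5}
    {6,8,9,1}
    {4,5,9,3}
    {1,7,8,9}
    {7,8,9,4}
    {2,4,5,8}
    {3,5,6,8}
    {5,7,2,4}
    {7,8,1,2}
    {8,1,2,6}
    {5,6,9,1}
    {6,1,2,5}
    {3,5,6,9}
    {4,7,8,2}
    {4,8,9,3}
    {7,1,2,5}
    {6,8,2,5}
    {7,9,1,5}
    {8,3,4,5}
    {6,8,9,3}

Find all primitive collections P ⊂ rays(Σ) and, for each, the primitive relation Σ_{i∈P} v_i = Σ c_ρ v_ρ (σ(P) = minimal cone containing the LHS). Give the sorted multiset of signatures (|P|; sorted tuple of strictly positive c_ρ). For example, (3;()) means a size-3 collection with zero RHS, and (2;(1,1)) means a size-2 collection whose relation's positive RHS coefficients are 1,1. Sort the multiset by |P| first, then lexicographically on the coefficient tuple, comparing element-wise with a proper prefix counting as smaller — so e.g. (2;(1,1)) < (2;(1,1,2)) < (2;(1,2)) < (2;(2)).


Σ has 10 primitive collections:

  P={3,7}:  v_{3} + v_{7} = 0  →  sig = (2;())
  P={4,6}:  v_{4} + v_{6} = 0  →  sig = (2;())
  P={1,3}:  v_{1} + v_{3} = v_{6}  →  sig = (2;(1))
  P={1,4}:  v_{1} + v_{4} = v_{7}  →  sig = (2;(1))
  P={2,9}:  v_{2} + v_{9} = v_{6}  →  sig = (2;(1))
  P={6,7}:  v_{6} + v_{7} = v_{1}  →  sig = (2;(1))
  P={2,3}:  v_{2} + v_{3} = v_{5} + v_{6} + v_{8}  →  sig = (2;(1,1,1))
  P={1,5,8}:  v_{1} + v_{5} + v_{8} = v_{2}  →  sig = (3;(1))
  P={5,8,9}:  v_{5} + v_{8} + v_{9} = v_{3}  →  sig = (3;(1))
  P={5,7,8}:  v_{5} + v_{7} + v_{8} = v_{2} + v_{4}  →  sig = (3;(1,1))

so the primitive-relation signature multiset is
    |P|=2: 7 collections, coeffs (), (), (1), (1), (1), (1), (1,1,1)
    |P|=3: 3 collections, coeffs (1), (1), (1,1)


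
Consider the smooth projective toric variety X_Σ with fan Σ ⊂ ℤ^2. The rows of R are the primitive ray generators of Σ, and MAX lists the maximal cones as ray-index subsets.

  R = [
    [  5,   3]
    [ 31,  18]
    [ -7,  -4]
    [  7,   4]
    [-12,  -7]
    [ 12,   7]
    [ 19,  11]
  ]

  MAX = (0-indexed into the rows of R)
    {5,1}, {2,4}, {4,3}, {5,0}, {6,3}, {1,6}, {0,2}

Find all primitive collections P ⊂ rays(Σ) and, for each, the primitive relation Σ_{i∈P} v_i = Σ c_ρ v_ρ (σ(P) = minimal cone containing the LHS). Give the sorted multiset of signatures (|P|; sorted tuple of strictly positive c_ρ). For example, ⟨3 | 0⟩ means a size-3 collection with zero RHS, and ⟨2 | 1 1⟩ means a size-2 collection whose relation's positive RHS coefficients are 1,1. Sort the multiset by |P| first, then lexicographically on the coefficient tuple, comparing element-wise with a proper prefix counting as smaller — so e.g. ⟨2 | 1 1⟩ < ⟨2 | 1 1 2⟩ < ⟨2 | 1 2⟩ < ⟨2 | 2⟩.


14 minimal non-faces of Δ(Σ) (on 7 rays):

  {2,3}:  v_{2} + v_{3} = 0 ; sig = ⟨2 | 0⟩
  {4,5}:  v_{4} + v_{5} = 0 ; sig = ⟨2 | 0⟩
  {0,3}:  v_{0} + v_{3} = v_{5} ; sig = ⟨2 | 1⟩
  {0,4}:  v_{0} + v_{4} = v_{2} ; sig = ⟨2 | 1⟩
  {1,4}:  v_{1} + v_{4} = v_{6} ; sig = ⟨2 | 1⟩
  {2,5}:  v_{2} + v_{5} = v_{0} ; sig = ⟨2 | 1⟩
  {2,6}:  v_{2} + v_{6} = v_{5} ; sig = ⟨2 | 1⟩
  {3,5}:  v_{3} + v_{5} = v_{6} ; sig = ⟨2 | 1⟩
  {4,6}:  v_{4} + v_{6} = v_{3} ; sig = ⟨2 | 1⟩
  {5,6}:  v_{5} + v_{6} = v_{1} ; sig = ⟨2 | 1⟩
  {0,6}:  v_{0} + v_{6} = 2·v_{5} ; sig = ⟨2 | 2⟩
  {1,2}:  v_{1} + v_{2} = 2·v_{5} ; sig = ⟨2 | 2⟩
  {1,3}:  v_{1} + v_{3} = 2·v_{6} ; sig = ⟨2 | 2⟩
  {0,1}:  v_{0} + v_{1} = 3·v_{5} ; sig = ⟨2 | 3⟩

Signatures (|P|; sorted positive RHS coefficients), sorted:
    ⟨2 | 0⟩
    ⟨2 | 0⟩
    ⟨2 | 1⟩
    ⟨2 | 1⟩
    ⟨2 | 1⟩
    ⟨2 | 1⟩
    ⟨2 | 1⟩
    ⟨2 | 1⟩
    ⟨2 | 1⟩
    ⟨2 | 1⟩
    ⟨2 | 2⟩
    ⟨2 | 2⟩
    ⟨2 | 2⟩
    ⟨2 | 3⟩


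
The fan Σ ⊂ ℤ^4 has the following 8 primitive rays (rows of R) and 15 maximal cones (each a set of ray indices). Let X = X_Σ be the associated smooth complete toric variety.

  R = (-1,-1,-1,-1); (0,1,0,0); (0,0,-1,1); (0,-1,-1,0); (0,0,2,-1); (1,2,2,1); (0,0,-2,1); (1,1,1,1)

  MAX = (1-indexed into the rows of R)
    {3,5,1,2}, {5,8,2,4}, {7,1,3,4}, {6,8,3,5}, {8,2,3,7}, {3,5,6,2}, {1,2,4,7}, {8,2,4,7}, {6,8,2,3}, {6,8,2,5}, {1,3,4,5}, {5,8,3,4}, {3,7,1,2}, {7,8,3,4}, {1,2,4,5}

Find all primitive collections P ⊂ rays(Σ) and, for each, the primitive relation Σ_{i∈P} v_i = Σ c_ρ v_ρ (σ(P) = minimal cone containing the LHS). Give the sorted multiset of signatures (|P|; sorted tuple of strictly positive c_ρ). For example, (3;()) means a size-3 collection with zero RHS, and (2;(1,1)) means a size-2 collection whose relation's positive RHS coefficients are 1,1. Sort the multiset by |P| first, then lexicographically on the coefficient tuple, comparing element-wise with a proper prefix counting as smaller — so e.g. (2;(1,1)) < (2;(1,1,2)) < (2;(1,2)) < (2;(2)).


7 minimal non-faces of Δ(Σ) (on 8 rays):

  • {1,8}:  v_{1} + v_{8} = 0  ⟹  sig = (2;())
  • {5,7}:  v_{5} + v_{7} = 0  ⟹  sig = (2;())
  • {4,6}:  v_{4} + v_{6} = v_{8}  ⟹  sig = (2;(1))
  • {1,6}:  v_{1} + v_{6} = v_{2} + v_{3} + v_{5}  ⟹  sig = (2;(1,1,1))
  • {6,7}:  v_{6} + v_{7} = v_{2} + v_{3} + v_{8}  ⟹  sig = (2;(1,1,1))
  • {2,3,4}:  v_{2} + v_{3} + v_{4} = v_{7}  ⟹  sig = (3;(1))
  • {2,3,5,8}:  v_{2} + v_{3} + v_{5} + v_{8} = v_{6}  ⟹  sig = (4;(1))

Signatures (|P|; sorted positive RHS coefficients), sorted:
    (2;())
    (2;())
    (2;(1))
    (2;(1,1,1))
    (2;(1,1,1))
    (3;(1))
    (4;(1))


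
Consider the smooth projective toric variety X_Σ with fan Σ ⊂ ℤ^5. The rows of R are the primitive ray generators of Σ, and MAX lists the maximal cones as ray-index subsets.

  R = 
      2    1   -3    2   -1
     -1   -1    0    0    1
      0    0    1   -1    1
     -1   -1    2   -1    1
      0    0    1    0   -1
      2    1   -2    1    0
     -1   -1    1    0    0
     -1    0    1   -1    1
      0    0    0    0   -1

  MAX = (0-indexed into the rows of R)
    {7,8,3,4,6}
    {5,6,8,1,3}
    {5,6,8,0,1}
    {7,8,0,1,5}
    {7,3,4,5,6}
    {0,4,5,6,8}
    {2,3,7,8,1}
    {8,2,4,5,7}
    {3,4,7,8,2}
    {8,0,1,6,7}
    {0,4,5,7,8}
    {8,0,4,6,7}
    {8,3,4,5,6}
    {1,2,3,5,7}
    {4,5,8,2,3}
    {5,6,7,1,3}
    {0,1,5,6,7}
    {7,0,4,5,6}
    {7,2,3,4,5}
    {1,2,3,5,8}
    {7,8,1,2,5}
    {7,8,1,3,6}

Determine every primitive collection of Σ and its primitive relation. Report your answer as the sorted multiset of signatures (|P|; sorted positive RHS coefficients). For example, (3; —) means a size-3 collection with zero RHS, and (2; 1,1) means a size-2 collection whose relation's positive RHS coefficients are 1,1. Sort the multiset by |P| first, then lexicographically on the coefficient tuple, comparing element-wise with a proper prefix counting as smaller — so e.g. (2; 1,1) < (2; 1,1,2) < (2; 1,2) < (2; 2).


6 collections generate NE(X_Σ); each relation:

  • {0,2}:  v_{0} + v_{2} = v_{5}  so sig = (2; 1)
  • {1,4}:  v_{1} + v_{4} = v_{6}  so sig = (2; 1)
  • {2,6}:  v_{2} + v_{6} = v_{3}  so sig = (2; 1)
  • {0,3}:  v_{0} + v_{3} = v_{5} + v_{6}  so sig = (2; 1,1)
  • {5,6,7,8}:  v_{5} + v_{6} + v_{7} + v_{8} = 0  so sig = (4; —)
  • {3,5,7,8}:  v_{3} + v_{5} + v_{7} + v_{8} = v_{2}  so sig = (4; 1)

Hence PRS(X_Σ) =
{ (2; 1) ×3,  (2; 1,1),  (4; —),  (4; 1) }


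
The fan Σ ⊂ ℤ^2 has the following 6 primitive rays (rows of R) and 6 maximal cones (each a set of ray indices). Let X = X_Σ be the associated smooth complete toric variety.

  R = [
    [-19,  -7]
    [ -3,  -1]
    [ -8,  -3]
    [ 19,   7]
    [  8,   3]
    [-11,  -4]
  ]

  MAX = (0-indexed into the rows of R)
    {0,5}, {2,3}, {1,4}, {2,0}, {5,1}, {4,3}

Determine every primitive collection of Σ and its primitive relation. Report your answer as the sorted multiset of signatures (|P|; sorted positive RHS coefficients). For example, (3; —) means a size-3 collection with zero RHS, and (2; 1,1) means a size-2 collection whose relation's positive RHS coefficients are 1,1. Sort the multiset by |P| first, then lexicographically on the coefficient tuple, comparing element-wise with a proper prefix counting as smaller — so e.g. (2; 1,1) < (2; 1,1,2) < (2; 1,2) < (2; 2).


9 minimal non-faces of Δ(Σ) (on 6 rays):

  {0,3}:  v_{0} + v_{3} = 0  ⇒ sig = (2; —)
  {2,4}:  v_{2} + v_{4} = 0  ⇒ sig = (2; —)
  {0,4}:  v_{0} + v_{4} = v_{5}  ⇒ sig = (2; 1)
  {1,2}:  v_{1} + v_{2} = v_{5}  ⇒ sig = (2; 1)
  {2,5}:  v_{2} + v_{5} = v_{0}  ⇒ sig = (2; 1)
  {3,5}:  v_{3} + v_{5} = v_{4}  ⇒ sig = (2; 1)
  {4,5}:  v_{4} + v_{5} = v_{1}  ⇒ sig = (2; 1)
  {0,1}:  v_{0} + v_{1} = 2·v_{5}  ⇒ sig = (2; 2)
  {1,3}:  v_{1} + v_{3} = 2·v_{4}  ⇒ sig = (2; 2)

so the primitive-relation signature multiset is
    (2; —)
    (2; —)
    (2; 1)
    (2; 1)
    (2; 1)
    (2; 1)
    (2; 1)
    (2; 2)
    (2; 2)


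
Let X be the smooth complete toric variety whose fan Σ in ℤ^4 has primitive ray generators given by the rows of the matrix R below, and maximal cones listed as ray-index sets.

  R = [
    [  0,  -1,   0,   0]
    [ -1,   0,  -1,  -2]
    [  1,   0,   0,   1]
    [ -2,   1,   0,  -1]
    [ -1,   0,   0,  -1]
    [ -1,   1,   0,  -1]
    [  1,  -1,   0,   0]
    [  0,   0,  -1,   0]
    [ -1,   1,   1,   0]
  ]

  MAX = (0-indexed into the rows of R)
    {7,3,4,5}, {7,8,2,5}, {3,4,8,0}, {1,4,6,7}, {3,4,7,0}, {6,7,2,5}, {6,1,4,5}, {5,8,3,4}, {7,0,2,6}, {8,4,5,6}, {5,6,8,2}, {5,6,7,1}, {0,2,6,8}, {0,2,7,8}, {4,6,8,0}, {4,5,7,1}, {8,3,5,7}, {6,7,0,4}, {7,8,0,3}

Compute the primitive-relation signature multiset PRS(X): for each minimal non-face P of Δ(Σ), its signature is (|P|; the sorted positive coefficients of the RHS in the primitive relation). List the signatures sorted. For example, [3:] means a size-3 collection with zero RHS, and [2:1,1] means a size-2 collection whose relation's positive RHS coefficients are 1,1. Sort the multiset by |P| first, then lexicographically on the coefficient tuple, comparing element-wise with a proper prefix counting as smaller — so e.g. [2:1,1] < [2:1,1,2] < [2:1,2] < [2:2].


Δ(Σ) — 9 vertices, 11 min non-faces:

  • {2,4}:  v_{2} + v_{4} = 0  →  sig = [2:]
  • {0,5}:  v_{0} + v_{5} = v_{4}  →  sig = [2:1]
  • {3,6}:  v_{3} + v_{6} = v_{4}  →  sig = [2:1]
  • {1,8}:  v_{1} + v_{8} = v_{4} + v_{5}  →  sig = [2:1,1]
  • {2,3}:  v_{2} + v_{3} = v_{7} + v_{8}  →  sig = [2:1,1]
  • {1,2}:  v_{1} + v_{2} = v_{5} + v_{6} + v_{7}  →  sig = [2:1,1,1]
  • {0,1}:  v_{0} + v_{1} = 2·v_{4} + v_{6} + v_{7}  →  sig = [2:1,1,2]
  • {1,3}:  v_{1} + v_{3} = 2·v_{4} + v_{5} + v_{7}  →  sig = [2:1,1,2]
  • {6,7,8}:  v_{6} + v_{7} + v_{8} = 0  →  sig = [3:]
  • {4,7,8}:  v_{4} + v_{7} + v_{8} = v_{3}  →  sig = [3:1]
  • {4,5,6,7}:  v_{4} + v_{5} + v_{6} + v_{7} = v_{1}  →  sig = [4:1]

so the primitive-relation signature multiset is
[[2:], [2:1], [2:1], [2:1,1], [2:1,1], [2:1,1,1], [2:1,1,2], [2:1,1,2], [3:], [3:1], [4:1]]


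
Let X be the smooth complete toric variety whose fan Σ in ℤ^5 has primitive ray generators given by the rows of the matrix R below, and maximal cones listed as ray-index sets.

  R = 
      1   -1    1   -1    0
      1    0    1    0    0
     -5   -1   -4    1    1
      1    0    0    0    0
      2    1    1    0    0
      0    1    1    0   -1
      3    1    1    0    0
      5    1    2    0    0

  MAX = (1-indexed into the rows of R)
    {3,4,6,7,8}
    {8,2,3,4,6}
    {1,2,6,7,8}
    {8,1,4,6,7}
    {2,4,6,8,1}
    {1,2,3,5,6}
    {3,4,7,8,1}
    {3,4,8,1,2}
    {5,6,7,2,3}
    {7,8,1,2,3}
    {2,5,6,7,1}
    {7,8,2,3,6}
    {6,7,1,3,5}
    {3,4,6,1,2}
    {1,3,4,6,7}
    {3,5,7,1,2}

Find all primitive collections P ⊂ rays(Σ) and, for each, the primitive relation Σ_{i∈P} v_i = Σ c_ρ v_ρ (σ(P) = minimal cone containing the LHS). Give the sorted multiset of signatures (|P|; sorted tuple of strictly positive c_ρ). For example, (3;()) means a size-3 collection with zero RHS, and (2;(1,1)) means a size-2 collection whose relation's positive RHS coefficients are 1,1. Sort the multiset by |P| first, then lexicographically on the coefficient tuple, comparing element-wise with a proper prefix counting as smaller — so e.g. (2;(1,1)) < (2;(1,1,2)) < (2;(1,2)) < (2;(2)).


Primitive collections (5):

  P={4,5}:  v_{4} + v_{5} = v_{7} — sig = (2;(1))
  P={5,8}:  v_{5} + v_{8} = v_{2} + 2·v_{7} — sig = (2;(1,2))
  P={2,4,7}:  v_{2} + v_{4} + v_{7} = v_{8} — sig = (3;(1))
  P={1,3,6,8}:  v_{1} + v_{3} + v_{6} + v_{8} = v_{4} — sig = (4;(1))
  P={1,2,3,6,7}:  v_{1} + v_{2} + v_{3} + v_{6} + v_{7} = 0 — sig = (5;())

so the primitive-relation signature multiset is
    (2;(1))
    (2;(1,2))
    (3;(1))
    (4;(1))
    (5;())


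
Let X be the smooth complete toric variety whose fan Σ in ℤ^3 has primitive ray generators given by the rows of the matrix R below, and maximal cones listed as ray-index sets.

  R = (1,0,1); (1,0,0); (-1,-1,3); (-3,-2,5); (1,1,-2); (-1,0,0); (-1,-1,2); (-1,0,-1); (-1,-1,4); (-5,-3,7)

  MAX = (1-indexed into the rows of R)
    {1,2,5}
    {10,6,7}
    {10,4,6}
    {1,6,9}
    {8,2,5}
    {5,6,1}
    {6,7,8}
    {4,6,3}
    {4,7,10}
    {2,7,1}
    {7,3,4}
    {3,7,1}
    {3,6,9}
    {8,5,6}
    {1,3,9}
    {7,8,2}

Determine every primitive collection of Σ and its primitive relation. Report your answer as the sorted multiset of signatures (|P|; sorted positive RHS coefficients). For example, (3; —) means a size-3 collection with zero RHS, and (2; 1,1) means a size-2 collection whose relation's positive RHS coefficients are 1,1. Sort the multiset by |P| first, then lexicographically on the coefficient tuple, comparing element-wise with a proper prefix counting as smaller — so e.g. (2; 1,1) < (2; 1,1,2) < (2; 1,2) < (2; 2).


25 collections generate NE(X_Σ); each relation:

  • {1,8}:  v_{1} + v_{8} = 0  →  sig = (2; —)
  • {2,6}:  v_{2} + v_{6} = 0  →  sig = (2; —)
  • {5,7}:  v_{5} + v_{7} = 0  →  sig = (2; —)
  • {1,10}:  v_{1} + v_{10} = v_{3} + v_{4}  →  sig = (2; 1,1)
  • {2,3}:  v_{2} + v_{3} = v_{1} + v_{7}  →  sig = (2; 1,1)
  • {2,4}:  v_{2} + v_{4} = v_{3} + v_{7}  →  sig = (2; 1,1)
  • {2,9}:  v_{2} + v_{9} = v_{1} + v_{3}  →  sig = (2; 1,1)
  • {2,10}:  v_{2} + v_{10} = v_{4} + v_{7}  →  sig = (2; 1,1)
  • {3,5}:  v_{3} + v_{5} = v_{1} + v_{6}  →  sig = (2; 1,1)
  • {3,8}:  v_{3} + v_{8} = v_{6} + v_{7}  →  sig = (2; 1,1)
  • {4,5}:  v_{4} + v_{5} = v_{3} + v_{6}  →  sig = (2; 1,1)
  • {5,10}:  v_{5} + v_{10} = v_{4} + v_{6}  →  sig = (2; 1,1)
  • {8,9}:  v_{8} + v_{9} = v_{3} + v_{6}  →  sig = (2; 1,1)
  • {9,10}:  v_{9} + v_{10} = 2·v_{3} + v_{4} + v_{6}  →  sig = (2; 1,1,2)
  • {4,9}:  v_{4} + v_{9} = 3·v_{3} + v_{6}  →  sig = (2; 1,3)
  • {1,4}:  v_{1} + v_{4} = 2·v_{3}  →  sig = (2; 2)
  • {3,10}:  v_{3} + v_{10} = 2·v_{4}  →  sig = (2; 2)
  • {7,9}:  v_{7} + v_{9} = 2·v_{3}  →  sig = (2; 2)
  • {4,8}:  v_{4} + v_{8} = 2·v_{6} + 2·v_{7}  →  sig = (2; 2,2)
  • {5,9}:  v_{5} + v_{9} = 2·v_{1} + 2·v_{6}  →  sig = (2; 2,2)
  • {8,10}:  v_{8} + v_{10} = 3·v_{6} + 3·v_{7}  →  sig = (2; 3,3)
  • {1,3,6}:  v_{1} + v_{3} + v_{6} = v_{9}  →  sig = (3; 1)
  • {1,6,7}:  v_{1} + v_{6} + v_{7} = v_{3}  →  sig = (3; 1)
  • {3,6,7}:  v_{3} + v_{6} + v_{7} = v_{4}  →  sig = (3; 1)
  • {4,6,7}:  v_{4} + v_{6} + v_{7} = v_{10}  →  sig = (3; 1)

so the primitive-relation signature multiset is
[(2; —), (2; —), (2; —), (2; 1,1), (2; 1,1), (2; 1,1), (2; 1,1), (2; 1,1), (2; 1,1), (2; 1,1), (2; 1,1), (2; 1,1), (2; 1,1), (2; 1,1,2), (2; 1,3), (2; 2), (2; 2), (2; 2), (2; 2,2), (2; 2,2), (2; 3,3), (3; 1), (3; 1), (3; 1), (3; 1)]


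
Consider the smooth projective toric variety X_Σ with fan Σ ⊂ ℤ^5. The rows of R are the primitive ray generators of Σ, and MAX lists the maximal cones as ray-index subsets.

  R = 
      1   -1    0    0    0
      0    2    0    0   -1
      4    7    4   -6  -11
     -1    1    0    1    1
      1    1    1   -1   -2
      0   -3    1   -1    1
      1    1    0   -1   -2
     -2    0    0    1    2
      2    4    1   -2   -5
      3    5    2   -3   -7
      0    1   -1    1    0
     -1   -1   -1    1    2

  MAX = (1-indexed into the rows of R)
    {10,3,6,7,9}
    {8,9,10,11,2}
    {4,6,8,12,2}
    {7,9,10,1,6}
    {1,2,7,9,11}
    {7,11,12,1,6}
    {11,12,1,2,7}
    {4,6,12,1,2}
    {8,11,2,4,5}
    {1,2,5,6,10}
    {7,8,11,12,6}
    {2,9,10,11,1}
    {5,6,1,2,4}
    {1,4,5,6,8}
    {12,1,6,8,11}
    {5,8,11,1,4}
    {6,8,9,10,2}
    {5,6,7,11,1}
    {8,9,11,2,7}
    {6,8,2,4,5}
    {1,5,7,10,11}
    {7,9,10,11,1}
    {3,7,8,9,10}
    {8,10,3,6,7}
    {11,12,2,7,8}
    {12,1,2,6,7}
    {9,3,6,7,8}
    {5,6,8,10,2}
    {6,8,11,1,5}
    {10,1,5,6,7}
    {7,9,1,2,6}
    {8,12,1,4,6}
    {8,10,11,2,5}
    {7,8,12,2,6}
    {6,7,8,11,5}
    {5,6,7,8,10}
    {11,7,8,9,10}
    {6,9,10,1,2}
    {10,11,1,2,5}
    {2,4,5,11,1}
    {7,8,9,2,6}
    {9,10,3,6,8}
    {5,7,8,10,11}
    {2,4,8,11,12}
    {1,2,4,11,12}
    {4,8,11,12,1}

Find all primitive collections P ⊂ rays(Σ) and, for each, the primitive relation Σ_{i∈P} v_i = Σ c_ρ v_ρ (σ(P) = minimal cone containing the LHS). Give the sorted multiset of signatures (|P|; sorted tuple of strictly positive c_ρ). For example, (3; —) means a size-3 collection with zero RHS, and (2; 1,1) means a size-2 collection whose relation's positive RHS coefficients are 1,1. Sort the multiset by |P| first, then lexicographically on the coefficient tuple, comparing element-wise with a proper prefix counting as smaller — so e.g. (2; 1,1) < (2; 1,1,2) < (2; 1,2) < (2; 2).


24 minimal non-faces of Δ(Σ) (on 12 rays):

  {5,12}:  v_{5} + v_{12} = 0  ⟹  sig = (2; —)
  {4,7}:  v_{4} + v_{7} = v_{2}  ⟹  sig = (2; 1)
  {5,9}:  v_{5} + v_{9} = v_{10}  ⟹  sig = (2; 1)
  {10,12}:  v_{10} + v_{12} = v_{9}  ⟹  sig = (2; 1)
  {9,12}:  v_{9} + v_{12} = v_{2} + v_{7}  ⟹  sig = (2; 1,1)
  {1,3}:  v_{1} + v_{3} = v_{6} + v_{9} + v_{10}  ⟹  sig = (2; 1,1,1)
  {3,4}:  v_{3} + v_{4} = v_{2} + v_{6} + v_{8} + v_{9} + v_{10}  ⟹  sig = (2; 1,1,1,1,1)
  {3,5}:  v_{3} + v_{5} = v_{6} + v_{7} + v_{8} + 2·v_{10}  ⟹  sig = (2; 1,1,1,2)
  {3,11}:  v_{3} + v_{11} = v_{5} + 2·v_{7} + v_{8} + v_{10}  ⟹  sig = (2; 1,1,1,2)
  {3,12}:  v_{3} + v_{12} = v_{6} + v_{7} + v_{8} + 2·v_{9}  ⟹  sig = (2; 1,1,1,2)
  {2,3}:  v_{2} + v_{3} = v_{6} + v_{8} + 3·v_{9}  ⟹  sig = (2; 1,1,3)
  {4,9}:  v_{4} + v_{9} = 2·v_{2} + v_{5}  ⟹  sig = (2; 1,2)
  {4,10}:  v_{4} + v_{10} = 2·v_{2} + 2·v_{5}  ⟹  sig = (2; 2,2)
  {1,7,8}:  v_{1} + v_{7} + v_{8} = 0  ⟹  sig = (3; —)
  {2,6,11}:  v_{2} + v_{6} + v_{11} = 0  ⟹  sig = (3; —)
  {1,2,8}:  v_{1} + v_{2} + v_{8} = v_{4}  ⟹  sig = (3; 1)
  {2,5,7}:  v_{2} + v_{5} + v_{7} = v_{9}  ⟹  sig = (3; 1)
  {1,8,9}:  v_{1} + v_{8} + v_{9} = v_{2} + v_{5}  ⟹  sig = (3; 1,1)
  {4,6,11}:  v_{4} + v_{6} + v_{11} = v_{1} + v_{8}  ⟹  sig = (3; 1,1)
  {6,9,11}:  v_{6} + v_{9} + v_{11} = v_{5} + v_{7}  ⟹  sig = (3; 1,1)
  {1,8,10}:  v_{1} + v_{8} + v_{10} = v_{2} + 2·v_{5}  ⟹  sig = (3; 1,2)
  {6,10,11}:  v_{6} + v_{10} + v_{11} = 2·v_{5} + v_{7}  ⟹  sig = (3; 1,2)
  {2,7,10}:  v_{2} + v_{7} + v_{10} = 2·v_{9}  ⟹  sig = (3; 2)
  {6,7,8,9,10}:  v_{6} + v_{7} + v_{8} + v_{9} + v_{10} = v_{3}  ⟹  sig = (5; 1)

Signatures (|P|; sorted positive RHS coefficients), sorted:
{ (2; —),  (2; 1) ×3,  (2; 1,1),  (2; 1,1,1),  (2; 1,1,1,1,1),  (2; 1,1,1,2) ×3,  (2; 1,1,3),  (2; 1,2),  (2; 2,2),  (3; —) ×2,  (3; 1) ×2,  (3; 1,1) ×3,  (3; 1,2) ×2,  (3; 2),  (5; 1) }


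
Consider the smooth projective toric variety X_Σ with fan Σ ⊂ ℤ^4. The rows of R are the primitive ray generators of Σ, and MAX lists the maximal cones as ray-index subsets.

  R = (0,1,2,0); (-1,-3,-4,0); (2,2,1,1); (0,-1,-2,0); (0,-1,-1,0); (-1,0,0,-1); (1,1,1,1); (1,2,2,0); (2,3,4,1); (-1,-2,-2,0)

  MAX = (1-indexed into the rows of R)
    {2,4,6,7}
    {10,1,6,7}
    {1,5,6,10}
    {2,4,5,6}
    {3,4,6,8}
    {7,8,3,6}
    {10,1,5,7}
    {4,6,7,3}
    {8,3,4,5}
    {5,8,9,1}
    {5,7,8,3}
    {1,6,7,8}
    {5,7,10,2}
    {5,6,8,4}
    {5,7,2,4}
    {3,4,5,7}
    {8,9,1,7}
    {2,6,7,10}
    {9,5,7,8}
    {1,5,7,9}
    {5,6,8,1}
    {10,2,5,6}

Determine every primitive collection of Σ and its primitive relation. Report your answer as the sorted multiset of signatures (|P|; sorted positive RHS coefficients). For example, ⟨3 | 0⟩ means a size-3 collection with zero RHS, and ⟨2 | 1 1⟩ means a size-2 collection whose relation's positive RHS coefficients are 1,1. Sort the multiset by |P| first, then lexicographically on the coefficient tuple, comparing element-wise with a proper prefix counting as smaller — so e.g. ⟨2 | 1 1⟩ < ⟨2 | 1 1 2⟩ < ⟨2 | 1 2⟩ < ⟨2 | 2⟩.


17 minimal non-faces of Δ(Σ) (on 10 rays):

  {1,4}:  v_{1} + v_{4} = 0 — sig = ⟨2 | 0⟩
  {8,10}:  v_{8} + v_{10} = 0 — sig = ⟨2 | 0⟩
  {1,2}:  v_{1} + v_{2} = v_{10} — sig = ⟨2 | 1⟩
  {2,8}:  v_{2} + v_{8} = v_{4} — sig = ⟨2 | 1⟩
  {4,10}:  v_{4} + v_{10} = v_{2} — sig = ⟨2 | 1⟩
  {1,3}:  v_{1} + v_{3} = v_{7} + v_{8} — sig = ⟨2 | 1 1⟩
  {2,9}:  v_{2} + v_{9} = v_{5} + v_{7} — sig = ⟨2 | 1 1⟩
  {3,10}:  v_{3} + v_{10} = v_{4} + v_{7} — sig = ⟨2 | 1 1⟩
  {6,9}:  v_{6} + v_{9} = v_{1} + v_{8} — sig = ⟨2 | 1 1⟩
  {4,9}:  v_{4} + v_{9} = v_{5} + v_{7} + v_{8} — sig = ⟨2 | 1 1 1⟩
  {9,10}:  v_{9} + v_{10} = v_{1} + v_{5} + v_{7} — sig = ⟨2 | 1 1 1⟩
  {2,3}:  v_{2} + v_{3} = 2·v_{4} + v_{7} — sig = ⟨2 | 1 2⟩
  {3,9}:  v_{3} + v_{9} = v_{5} + 2·v_{7} + 2·v_{8} — sig = ⟨2 | 1 2 2⟩
  {5,6,7}:  v_{5} + v_{6} + v_{7} = 0 — sig = ⟨3 | 0⟩
  {4,7,8}:  v_{4} + v_{7} + v_{8} = v_{3} — sig = ⟨3 | 1⟩
  {3,5,6}:  v_{3} + v_{5} + v_{6} = v_{4} + v_{8} — sig = ⟨3 | 1 1⟩
  {1,5,7,8}:  v_{1} + v_{5} + v_{7} + v_{8} = v_{9} — sig = ⟨4 | 1⟩

Signatures (|P|; sorted positive RHS coefficients), sorted:
    |P|=2: 13 collections, coeffs (), (), (1), (1), (1), (1,1), (1,1), (1,1), (1,1), (1,1,1), (1,1,1), (1,2), (1,2,2)
    |P|=3: 3 collections, coeffs (), (1), (1,1)
    |P|=4: 1 collection, coeffs (1)


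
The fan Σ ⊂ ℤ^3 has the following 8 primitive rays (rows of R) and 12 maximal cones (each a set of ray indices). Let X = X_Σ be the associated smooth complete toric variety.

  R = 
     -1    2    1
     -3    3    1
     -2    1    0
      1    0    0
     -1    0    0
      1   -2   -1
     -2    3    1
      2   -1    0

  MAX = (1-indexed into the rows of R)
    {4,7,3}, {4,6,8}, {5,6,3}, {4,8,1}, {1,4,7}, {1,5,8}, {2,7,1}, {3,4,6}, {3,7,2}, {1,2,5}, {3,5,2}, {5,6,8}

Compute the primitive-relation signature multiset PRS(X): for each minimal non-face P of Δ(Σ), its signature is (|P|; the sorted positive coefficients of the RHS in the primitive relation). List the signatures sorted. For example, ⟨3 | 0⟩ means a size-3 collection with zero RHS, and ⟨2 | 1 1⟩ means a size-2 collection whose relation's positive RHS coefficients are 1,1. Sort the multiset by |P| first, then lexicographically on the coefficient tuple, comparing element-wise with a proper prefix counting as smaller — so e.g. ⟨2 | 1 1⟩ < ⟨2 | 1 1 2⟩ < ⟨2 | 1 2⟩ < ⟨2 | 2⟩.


|primitive collections| = 10. Relations:

  P = {1,6}:  v_{1} + v_{6} = 0  ⇒ sig = ⟨2 | 0⟩
  P = {3,8}:  v_{3} + v_{8} = 0  ⇒ sig = ⟨2 | 0⟩
  P = {4,5}:  v_{4} + v_{5} = 0  ⇒ sig = ⟨2 | 0⟩
  P = {1,3}:  v_{1} + v_{3} = v_{2}  ⇒ sig = ⟨2 | 1⟩
  P = {2,4}:  v_{2} + v_{4} = v_{7}  ⇒ sig = ⟨2 | 1⟩
  P = {2,6}:  v_{2} + v_{6} = v_{3}  ⇒ sig = ⟨2 | 1⟩
  P = {2,8}:  v_{2} + v_{8} = v_{1}  ⇒ sig = ⟨2 | 1⟩
  P = {5,7}:  v_{5} + v_{7} = v_{2}  ⇒ sig = ⟨2 | 1⟩
  P = {6,7}:  v_{6} + v_{7} = v_{3} + v_{4}  ⇒ sig = ⟨2 | 1 1⟩
  P = {7,8}:  v_{7} + v_{8} = v_{1} + v_{4}  ⇒ sig = ⟨2 | 1 1⟩

Signatures (|P|; sorted positive RHS coefficients), sorted:
[⟨2 | 0⟩, ⟨2 | 0⟩, ⟨2 | 0⟩, ⟨2 | 1⟩, ⟨2 | 1⟩, ⟨2 | 1⟩, ⟨2 | 1⟩, ⟨2 | 1⟩, ⟨2 | 1 1⟩, ⟨2 | 1 1⟩]
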